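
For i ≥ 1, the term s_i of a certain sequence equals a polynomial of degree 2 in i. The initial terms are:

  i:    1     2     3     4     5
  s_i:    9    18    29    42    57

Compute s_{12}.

1st diffs: 9, 11, 13, 15.
2nd diffs: 2, 2, 2 (constant).
Newton forward-difference form: s_i = 9 + 9·C(i-1,1) + 2·C(i-1,2).
At i = 12: i-1 = 11, so s_{12} = 9 + 99 + 110 = 218.

218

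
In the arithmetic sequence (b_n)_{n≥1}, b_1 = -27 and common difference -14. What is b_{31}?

b_n = -27 + (n - 1)·(-14).
b_{31} = -27 + 30·(-14) = -447.

-447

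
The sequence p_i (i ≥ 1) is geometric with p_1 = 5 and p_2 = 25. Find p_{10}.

9765625

Common ratio r = 5.
p_i = 5·5^(i-1).
p_{10} = 5·5^9 = 9765625.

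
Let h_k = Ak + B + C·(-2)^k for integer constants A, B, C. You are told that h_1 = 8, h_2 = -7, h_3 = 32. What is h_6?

-175

At k = 1, 2, 3: A + B - 2C = 8; 2A + B + 4C = -7; 3A + B - 8C = 32.
Subtracting the first from the second: A + 6C = -15.
Subtracting the second from the third: A - 12C = 39.
Solving: C = -3, A = 3, then B = -1.
So h_k = 3·k + (-1) + (-3)·(-2)^k; at k=6 this is -175.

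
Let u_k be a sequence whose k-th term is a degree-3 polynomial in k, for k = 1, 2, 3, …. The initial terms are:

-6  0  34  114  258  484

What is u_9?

1834

1st diffs: 6, 34, 80, 144, 226.
2nd diffs: 28, 46, 64, 82.
3rd diffs: 18, 18, 18 (constant).
Newton forward-difference form: u_k = -6 + 6·C(k-1,1) + 28·C(k-1,2) + 18·C(k-1,3).
At k = 9: k-1 = 8, so u_9 = -6 + 48 + 784 + 1008 = 1834.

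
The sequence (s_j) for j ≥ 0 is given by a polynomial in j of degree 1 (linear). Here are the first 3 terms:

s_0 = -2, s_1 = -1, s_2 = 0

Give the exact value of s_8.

1st diffs: 1, 1 (constant).
So s_j = j - 2.
Evaluating at j = 8 gives s_8 = 6.

6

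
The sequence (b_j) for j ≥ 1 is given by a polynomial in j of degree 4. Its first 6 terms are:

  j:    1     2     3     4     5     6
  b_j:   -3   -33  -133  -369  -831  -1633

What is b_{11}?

1st diffs: -30, -100, -236, -462, -802.
2nd diffs: -70, -136, -226, -340.
3rd diffs: -66, -90, -114.
4th diffs: -24, -24 (constant).
So b_j = -j^4 - j^3 - 4j^2 + 4j - 1.
Evaluating at j = 11 gives b_{11} = -16413.

-16413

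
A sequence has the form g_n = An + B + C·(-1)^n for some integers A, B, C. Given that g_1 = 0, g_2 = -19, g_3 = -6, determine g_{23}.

-66

The three given values yield: A + B - C = 0; 2A + B + C = -19; 3A + B - C = -6.
Subtracting the first from the second: A + 2C = -19.
Subtracting the second from the third: A - 2C = 13.
Solving: C = -8, A = -3, then B = -5.
Therefore g_{23} = -69 + (-5) + (-8)·(-1) = -66.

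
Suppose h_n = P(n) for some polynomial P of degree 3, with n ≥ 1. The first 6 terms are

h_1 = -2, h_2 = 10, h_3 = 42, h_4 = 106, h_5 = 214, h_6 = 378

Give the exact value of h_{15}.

6354

1st diffs: 12, 32, 64, 108, 164.
2nd diffs: 20, 32, 44, 56.
3rd diffs: 12, 12, 12 (constant).
So h_n = 2n^3 - 2n^2 + 4n - 6.
Evaluating at n = 15 gives h_{15} = 6354.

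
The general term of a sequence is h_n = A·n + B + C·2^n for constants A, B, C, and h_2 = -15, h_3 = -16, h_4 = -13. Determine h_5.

The three given values yield: 2A + B + 4C = -15; 3A + B + 8C = -16; 4A + B + 16C = -13.
Subtracting the first from the second: A + 4C = -1.
Subtracting the second from the third: A + 8C = 3.
Solving: C = 1, A = -5, then B = -9.
So h_n = -5·n + (-9) + 1·2^n; at n=5 this is -2.

-2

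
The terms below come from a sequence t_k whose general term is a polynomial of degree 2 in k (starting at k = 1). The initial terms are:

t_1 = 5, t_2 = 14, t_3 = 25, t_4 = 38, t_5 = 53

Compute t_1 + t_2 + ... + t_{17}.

2669

1st diffs: 9, 11, 13, 15.
2nd diffs: 2, 2, 2 (constant).
Newton forward-difference form: t_k = 5 + 9·C(k-1,1) + 2·C(k-1,2).
Continuing: …, 70, 89, 110, 133, …, t_{17} = 389.
Summing k = 1..17 (17 terms) gives 2669.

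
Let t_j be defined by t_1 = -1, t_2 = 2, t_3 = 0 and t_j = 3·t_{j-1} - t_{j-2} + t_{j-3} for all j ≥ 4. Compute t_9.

-385

t_4 = -3; t_5 = -7; t_6 = -18; t_7 = -50; t_8 = -139; t_9 = -385.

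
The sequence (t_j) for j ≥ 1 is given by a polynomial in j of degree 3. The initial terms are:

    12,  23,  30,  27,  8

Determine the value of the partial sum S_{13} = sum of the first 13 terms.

1st diffs: 11, 7, -3, -19.
2nd diffs: -4, -10, -16.
3rd diffs: -6, -6 (constant).
Newton forward-difference form: t_j = 12 + 11·C(j-1,1) + (-4)·C(j-1,2) + (-6)·C(j-1,3).
Continuing: …, -33, -102, -205, -348, …, t_{13} = -1440.
Summing j = 1..13 (13 terms) gives -4420.

-4420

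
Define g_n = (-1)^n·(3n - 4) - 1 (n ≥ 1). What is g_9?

-24

(-1)^9 = -1; 3n - 4 at n=9 is 23; so g_9 = -24.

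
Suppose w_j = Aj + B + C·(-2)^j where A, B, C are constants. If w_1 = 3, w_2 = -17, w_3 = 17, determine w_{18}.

-786469

The three given values yield: A + B - 2C = 3; 2A + B + 4C = -17; 3A + B - 8C = 17.
Subtracting the first from the second: A + 6C = -20.
Subtracting the second from the third: A - 12C = 34.
Solving: C = -3, A = -2, then B = -1.
Hence w_{18} = -2·18 + (-1) + (-3)·262144 = -786469.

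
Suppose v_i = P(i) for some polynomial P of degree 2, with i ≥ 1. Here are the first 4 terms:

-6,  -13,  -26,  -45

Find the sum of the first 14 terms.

1st diffs: -7, -13, -19.
2nd diffs: -6, -6 (constant).
Newton forward-difference form: v_i = -6 + (-7)·C(i-1,1) + (-6)·C(i-1,2).
Continuing: …, -70, -101, -138, -181, …, v_{14} = -565.
Summing i = 1..14 (14 terms) gives -2905.

-2905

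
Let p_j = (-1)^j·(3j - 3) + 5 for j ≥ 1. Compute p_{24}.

74

(-1)^24 = 1; 3j - 3 at j=24 is 69; so p_{24} = 74.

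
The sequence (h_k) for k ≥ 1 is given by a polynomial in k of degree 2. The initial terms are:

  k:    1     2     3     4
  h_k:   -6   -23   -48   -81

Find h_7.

-228

1st diffs: -17, -25, -33.
2nd diffs: -8, -8 (constant).
Newton forward-difference form: h_k = -6 + (-17)·C(k-1,1) + (-8)·C(k-1,2).
At k = 7: k-1 = 6, so h_7 = -6 - 102 - 120 = -228.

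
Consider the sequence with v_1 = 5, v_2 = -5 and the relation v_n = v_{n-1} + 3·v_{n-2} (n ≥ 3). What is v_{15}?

49690

Compute successive terms:
v_3 = 10; v_4 = -5; v_5 = 25; …; v_{12} = 3970; v_{13} = 9445; v_{14} = 21355; v_{15} = 49690.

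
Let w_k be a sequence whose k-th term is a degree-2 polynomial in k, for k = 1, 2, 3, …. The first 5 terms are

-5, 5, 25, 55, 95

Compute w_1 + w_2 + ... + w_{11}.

1st diffs: 10, 20, 30, 40.
2nd diffs: 10, 10, 10 (constant).
Newton forward-difference form: w_k = -5 + 10·C(k-1,1) + 10·C(k-1,2).
Continuing: …, 145, 205, 275, 355, …, w_{11} = 545.
Summing k = 1..11 (11 terms) gives 2145.

2145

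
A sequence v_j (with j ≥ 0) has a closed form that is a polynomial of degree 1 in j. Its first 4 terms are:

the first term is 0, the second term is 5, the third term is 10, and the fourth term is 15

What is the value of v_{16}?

80

1st diffs: 5, 5, 5 (constant).
So v_j = 5j.
Evaluating at j = 16 gives v_{16} = 80.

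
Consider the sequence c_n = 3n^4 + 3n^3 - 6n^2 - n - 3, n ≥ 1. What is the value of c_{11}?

47176

c_{11} = 3·11^4 + 3·11^3 - 6·11^2 - 1·11 - 3 = 47176.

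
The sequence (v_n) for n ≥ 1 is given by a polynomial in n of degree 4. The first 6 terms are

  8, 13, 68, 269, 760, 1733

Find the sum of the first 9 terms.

22596

1st diffs: 5, 55, 201, 491, 973.
2nd diffs: 50, 146, 290, 482.
3rd diffs: 96, 144, 192.
4th diffs: 48, 48 (constant).
So v_n = 2n^4 - 4n^3 - n^2 + 6n + 5.
Continuing: 3428, 6133, 10184.
Summing n = 1..9 (9 terms) gives 22596.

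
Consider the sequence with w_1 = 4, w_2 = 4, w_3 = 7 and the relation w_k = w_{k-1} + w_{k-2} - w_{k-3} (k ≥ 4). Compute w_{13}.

22

Step forward from the initial values:
w_4 = 7; w_5 = 10; w_6 = 10; w_7 = 13; w_8 = 13; w_9 = 16; w_{10} = 16; w_{11} = 19; w_{12} = 19; w_{13} = 22.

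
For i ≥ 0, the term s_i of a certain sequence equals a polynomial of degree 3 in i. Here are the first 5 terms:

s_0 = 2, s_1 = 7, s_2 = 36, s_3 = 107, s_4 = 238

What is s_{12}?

1st diffs: 5, 29, 71, 131.
2nd diffs: 24, 42, 60.
3rd diffs: 18, 18 (constant).
Newton forward-difference form: s_i = 2 + 5·C(i,1) + 24·C(i,2) + 18·C(i,3).
At i = 12: i = 12, so s_{12} = 2 + 60 + 1584 + 3960 = 5606.

5606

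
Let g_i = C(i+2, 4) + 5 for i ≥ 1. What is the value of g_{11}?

C(13, 4) = 715, so g_{11} = 720.

720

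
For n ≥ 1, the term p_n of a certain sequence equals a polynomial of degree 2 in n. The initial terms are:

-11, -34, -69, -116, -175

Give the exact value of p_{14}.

1st diffs: -23, -35, -47, -59.
2nd diffs: -12, -12, -12 (constant).
Newton forward-difference form: p_n = -11 + (-23)·C(n-1,1) + (-12)·C(n-1,2).
At n = 14: n-1 = 13, so p_{14} = -11 - 299 - 936 = -1246.

-1246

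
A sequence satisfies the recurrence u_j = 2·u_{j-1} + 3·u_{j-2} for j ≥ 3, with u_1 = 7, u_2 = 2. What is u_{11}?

132865

Applying the relation repeatedly:
u_3 = 25; u_4 = 56; u_5 = 187; u_6 = 542; u_7 = 1645; u_8 = 4916; u_9 = 14767; u_{10} = 44282; u_{11} = 132865.
(Characteristic roots are 3 and -1.)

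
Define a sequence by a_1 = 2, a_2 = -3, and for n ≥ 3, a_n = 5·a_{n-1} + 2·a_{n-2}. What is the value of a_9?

Compute successive terms:
a_3 = -11;  a_4 = -61;  a_5 = -327;  a_6 = -1757;  a_7 = -9439;  a_8 = -50709;  a_9 = -272423.

-272423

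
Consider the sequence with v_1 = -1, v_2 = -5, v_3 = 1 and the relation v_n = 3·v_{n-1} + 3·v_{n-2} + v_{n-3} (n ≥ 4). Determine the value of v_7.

-619

v_4 = -13;  v_5 = -41;  v_6 = -161;  v_7 = -619.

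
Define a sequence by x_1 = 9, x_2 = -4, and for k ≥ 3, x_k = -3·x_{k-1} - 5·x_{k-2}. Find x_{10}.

3431

x_3 = -33, x_4 = 119, x_5 = -192, x_6 = -19, x_7 = 1017, x_8 = -2956, x_9 = 3783, x_{10} = 3431.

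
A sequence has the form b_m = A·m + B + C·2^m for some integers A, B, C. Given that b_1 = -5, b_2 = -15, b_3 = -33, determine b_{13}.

The three given values yield: A + B + 2C = -5; 2A + B + 4C = -15; 3A + B + 8C = -33.
Subtracting the first from the second: A + 2C = -10.
Subtracting the second from the third: A + 4C = -18.
Solving: C = -4, A = -2, then B = 5.
Hence b_{13} = -2·13 + 5 + (-4)·8192 = -32789.

-32789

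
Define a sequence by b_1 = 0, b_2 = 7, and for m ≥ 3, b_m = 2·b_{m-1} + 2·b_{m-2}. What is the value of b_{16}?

Applying the relation repeatedly:
b_3 = 14  b_4 = 42  b_5 = 112  …  b_{13} = 349440  b_{14} = 954688  b_{15} = 2608256  b_{16} = 7125888.

7125888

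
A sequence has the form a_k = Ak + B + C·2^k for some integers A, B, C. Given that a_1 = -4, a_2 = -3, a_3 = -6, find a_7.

-226

At k = 1, 2, 3: A + B + 2C = -4; 2A + B + 4C = -3; 3A + B + 8C = -6.
Subtracting the first from the second: A + 2C = 1.
Subtracting the second from the third: A + 4C = -3.
Solving: C = -2, A = 5, then B = -5.
Hence a_7 = 5·7 + (-5) + (-2)·128 = -226.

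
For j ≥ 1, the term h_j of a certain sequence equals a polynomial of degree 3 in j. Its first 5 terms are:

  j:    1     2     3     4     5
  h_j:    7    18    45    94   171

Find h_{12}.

1998

1st diffs: 11, 27, 49, 77.
2nd diffs: 16, 22, 28.
3rd diffs: 6, 6 (constant).
Newton forward-difference form: h_j = 7 + 11·C(j-1,1) + 16·C(j-1,2) + 6·C(j-1,3).
At j = 12: j-1 = 11, so h_{12} = 7 + 121 + 880 + 990 = 1998.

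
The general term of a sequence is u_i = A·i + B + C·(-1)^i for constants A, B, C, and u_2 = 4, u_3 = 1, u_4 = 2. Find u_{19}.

-15

At i = 2, 3, 4: 2A + B + C = 4; 3A + B - C = 1; 4A + B + C = 2.
Subtracting the first from the second: A - 2C = -3.
Subtracting the second from the third: A + 2C = 1.
Solving: C = 1, A = -1, then B = 5.
Therefore u_{19} = -19 + 5 + 1·(-1) = -15.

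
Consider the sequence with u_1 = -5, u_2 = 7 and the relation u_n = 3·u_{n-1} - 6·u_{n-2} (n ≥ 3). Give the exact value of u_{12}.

-2673

Step forward from the initial values:
u_3 = 51;  u_4 = 111;  u_5 = 27;  u_6 = -585;  u_7 = -1917;  u_8 = -2241;  u_9 = 4779;  u_{10} = 27783;  u_{11} = 54675;  u_{12} = -2673.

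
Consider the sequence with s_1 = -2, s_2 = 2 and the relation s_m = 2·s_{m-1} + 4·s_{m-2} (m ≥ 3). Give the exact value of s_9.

-1280

Applying the relation repeatedly:
s_3 = -4; s_4 = 0; s_5 = -16; s_6 = -32; s_7 = -128; s_8 = -384; s_9 = -1280.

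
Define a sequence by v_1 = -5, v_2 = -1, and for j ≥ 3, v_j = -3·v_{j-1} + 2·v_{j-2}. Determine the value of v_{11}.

-143983

v_3 = -7  v_4 = 19  v_5 = -71  v_6 = 251  v_7 = -895  v_8 = 3187  v_9 = -11351  v_{10} = 40427  v_{11} = -143983.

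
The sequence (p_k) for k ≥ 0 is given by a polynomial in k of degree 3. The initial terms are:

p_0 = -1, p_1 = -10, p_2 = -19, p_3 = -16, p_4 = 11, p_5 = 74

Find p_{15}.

1st diffs: -9, -9, 3, 27, 63.
2nd diffs: 0, 12, 24, 36.
3rd diffs: 12, 12, 12 (constant).
So p_k = 2k^3 - 6k^2 - 5k - 1.
Evaluating at k = 15 gives p_{15} = 5324.

5324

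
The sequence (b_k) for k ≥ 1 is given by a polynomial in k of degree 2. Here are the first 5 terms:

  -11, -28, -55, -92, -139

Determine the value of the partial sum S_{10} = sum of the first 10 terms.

1st diffs: -17, -27, -37, -47.
2nd diffs: -10, -10, -10 (constant).
Newton forward-difference form: b_k = -11 + (-17)·C(k-1,1) + (-10)·C(k-1,2).
Continuing: …, -196, -263, -340, -427, …, b_{10} = -524.
Summing k = 1..10 (10 terms) gives -2075.

-2075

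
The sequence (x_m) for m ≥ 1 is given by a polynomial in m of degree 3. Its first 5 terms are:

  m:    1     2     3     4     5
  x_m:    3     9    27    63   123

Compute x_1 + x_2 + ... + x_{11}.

1st diffs: 6, 18, 36, 60.
2nd diffs: 12, 18, 24.
3rd diffs: 6, 6 (constant).
So x_m = m^3 - m + 3.
Continuing: …, 213, 339, 507, 723, …, x_{11} = 1323.
Summing m = 1..11 (11 terms) gives 4323.

4323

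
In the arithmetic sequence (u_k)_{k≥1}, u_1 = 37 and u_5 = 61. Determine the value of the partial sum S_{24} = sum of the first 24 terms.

Common difference d = (61 - 37) / (5 - 1) = 6.
u_k = 37 + (k - 1)·6.
u_{24} = 175; S = 24·(37 + 175)/2 = 2544.

2544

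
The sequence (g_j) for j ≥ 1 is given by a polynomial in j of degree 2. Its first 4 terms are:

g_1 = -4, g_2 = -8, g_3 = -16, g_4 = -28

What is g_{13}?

-316

1st diffs: -4, -8, -12.
2nd diffs: -4, -4 (constant).
Newton forward-difference form: g_j = -4 + (-4)·C(j-1,1) + (-4)·C(j-1,2).
At j = 13: j-1 = 12, so g_{13} = -4 - 48 - 264 = -316.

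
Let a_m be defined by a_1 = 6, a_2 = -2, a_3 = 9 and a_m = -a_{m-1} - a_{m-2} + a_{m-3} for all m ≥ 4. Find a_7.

a_4 = -1; a_5 = -10; a_6 = 20; a_7 = -11.

-11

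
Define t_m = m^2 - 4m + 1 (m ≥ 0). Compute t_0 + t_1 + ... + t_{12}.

Over m = 0..12: Σm = 78, Σm² = 650.
Total = (1)·650 + (-4)·78 + (1)·13 = 351.

351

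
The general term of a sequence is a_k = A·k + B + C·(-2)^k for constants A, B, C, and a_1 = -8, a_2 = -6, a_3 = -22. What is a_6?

Write the equations: A + B - 2C = -8; 2A + B + 4C = -6; 3A + B - 8C = -22.
Subtracting the first from the second: A + 6C = 2.
Subtracting the second from the third: A - 12C = -16.
Solving: C = 1, A = -4, then B = -2.
So a_k = -4·k + (-2) + 1·(-2)^k; at k=6 this is 38.

38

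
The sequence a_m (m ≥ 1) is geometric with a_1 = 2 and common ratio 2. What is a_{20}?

1048576

a_m = 2·2^(m-1).
a_{20} = 2·2^19 = 1048576.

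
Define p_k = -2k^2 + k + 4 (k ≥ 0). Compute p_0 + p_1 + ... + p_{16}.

-2788

Over k = 0..16: Σk = 136, Σk² = 1496.
Total = (-2)·1496 + (1)·136 + (4)·17 = -2788.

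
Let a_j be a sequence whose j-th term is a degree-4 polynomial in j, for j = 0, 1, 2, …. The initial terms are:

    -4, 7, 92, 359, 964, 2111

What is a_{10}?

1st diffs: 11, 85, 267, 605, 1147.
2nd diffs: 74, 182, 338, 542.
3rd diffs: 108, 156, 204.
4th diffs: 48, 48 (constant).
Newton forward-difference form: a_j = -4 + 11·C(j,1) + 74·C(j,2) + 108·C(j,3) + 48·C(j,4).
At j = 10: j = 10, so a_{10} = -4 + 110 + 3330 + 12960 + 10080 = 26476.

26476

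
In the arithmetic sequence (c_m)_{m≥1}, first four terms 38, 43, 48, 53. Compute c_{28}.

Common difference d = 5.
c_m = 38 + (m - 1)·5.
c_{28} = 38 + 27·5 = 173.

173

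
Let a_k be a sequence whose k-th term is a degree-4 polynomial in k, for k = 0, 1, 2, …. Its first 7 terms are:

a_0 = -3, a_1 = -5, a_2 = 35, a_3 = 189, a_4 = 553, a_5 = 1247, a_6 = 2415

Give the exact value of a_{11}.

22085

1st diffs: -2, 40, 154, 364, 694, 1168.
2nd diffs: 42, 114, 210, 330, 474.
3rd diffs: 72, 96, 120, 144.
4th diffs: 24, 24, 24 (constant).
Newton forward-difference form: a_k = -3 + (-2)·C(k,1) + 42·C(k,2) + 72·C(k,3) + 24·C(k,4).
At k = 11: k = 11, so a_{11} = -3 - 22 + 2310 + 11880 + 7920 = 22085.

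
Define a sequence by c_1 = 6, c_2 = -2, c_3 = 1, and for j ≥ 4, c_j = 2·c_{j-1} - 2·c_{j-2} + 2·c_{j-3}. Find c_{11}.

c_4 = 18; c_5 = 30; c_6 = 26; c_7 = 28; c_8 = 64; c_9 = 124; c_{10} = 176; c_{11} = 232.

232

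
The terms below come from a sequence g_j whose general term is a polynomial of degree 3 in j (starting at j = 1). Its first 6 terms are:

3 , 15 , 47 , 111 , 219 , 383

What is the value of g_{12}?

3215

1st diffs: 12, 32, 64, 108, 164.
2nd diffs: 20, 32, 44, 56.
3rd diffs: 12, 12, 12 (constant).
Newton forward-difference form: g_j = 3 + 12·C(j-1,1) + 20·C(j-1,2) + 12·C(j-1,3).
At j = 12: j-1 = 11, so g_{12} = 3 + 132 + 1100 + 1980 = 3215.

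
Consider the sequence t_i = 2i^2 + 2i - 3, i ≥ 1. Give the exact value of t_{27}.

1509

t_{27} = 2·27^2 + 2·27 - 3 = 1509.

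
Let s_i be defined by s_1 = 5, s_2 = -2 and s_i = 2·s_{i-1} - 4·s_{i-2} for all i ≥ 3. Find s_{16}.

-163840

s_3 = -24  s_4 = -40  s_5 = 16  …  s_{13} = 20480  s_{14} = -8192  s_{15} = -98304  s_{16} = -163840.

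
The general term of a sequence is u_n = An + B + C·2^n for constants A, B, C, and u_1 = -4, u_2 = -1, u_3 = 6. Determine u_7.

242

Write the equations: A + B + 2C = -4; 2A + B + 4C = -1; 3A + B + 8C = 6.
Subtracting the first from the second: A + 2C = 3.
Subtracting the second from the third: A + 4C = 7.
Solving: C = 2, A = -1, then B = -7.
Hence u_7 = -1·7 + (-7) + 2·128 = 242.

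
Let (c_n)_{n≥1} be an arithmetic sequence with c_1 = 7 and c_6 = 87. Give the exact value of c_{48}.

759

Common difference d = (87 - 7) / (6 - 1) = 16.
c_n = 7 + (n - 1)·16.
c_{48} = 7 + 47·16 = 759.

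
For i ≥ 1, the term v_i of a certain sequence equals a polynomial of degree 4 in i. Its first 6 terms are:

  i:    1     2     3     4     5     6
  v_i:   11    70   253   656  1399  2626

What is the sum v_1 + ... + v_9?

27759

1st diffs: 59, 183, 403, 743, 1227.
2nd diffs: 124, 220, 340, 484.
3rd diffs: 96, 120, 144.
4th diffs: 24, 24 (constant).
Newton forward-difference form: v_i = 11 + 59·C(i-1,1) + 124·C(i-1,2) + 96·C(i-1,3) + 24·C(i-1,4).
Continuing: 4505, 7228, 11011.
Summing i = 1..9 (9 terms) gives 27759.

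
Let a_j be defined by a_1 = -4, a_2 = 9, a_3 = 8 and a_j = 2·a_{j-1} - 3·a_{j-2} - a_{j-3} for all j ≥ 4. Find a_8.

Compute successive terms:
a_4 = -7; a_5 = -47; a_6 = -81; a_7 = -14; a_8 = 262.

262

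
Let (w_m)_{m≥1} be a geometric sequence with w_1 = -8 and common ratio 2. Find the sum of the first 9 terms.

-4088

w_m = (-8)·2^(m-1).
S = (-8)·(2^9 - 1)/(2 - 1) = (-8)·(512 - 1)/(1) = -4088.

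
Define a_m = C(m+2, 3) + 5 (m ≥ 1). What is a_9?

C(11, 3) = 165, so a_9 = 170.

170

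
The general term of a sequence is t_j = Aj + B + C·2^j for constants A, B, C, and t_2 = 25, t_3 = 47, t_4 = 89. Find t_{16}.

The three given values yield: 2A + B + 4C = 25; 3A + B + 8C = 47; 4A + B + 16C = 89.
Subtracting the first from the second: A + 4C = 22.
Subtracting the second from the third: A + 8C = 42.
Solving: C = 5, A = 2, then B = 1.
So t_j = 2·j + 1 + 5·2^j; at j=16 this is 327713.

327713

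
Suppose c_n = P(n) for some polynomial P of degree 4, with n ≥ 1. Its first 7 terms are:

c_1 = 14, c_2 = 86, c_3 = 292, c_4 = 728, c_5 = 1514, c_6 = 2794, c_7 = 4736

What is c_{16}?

1st diffs: 72, 206, 436, 786, 1280, 1942.
2nd diffs: 134, 230, 350, 494, 662.
3rd diffs: 96, 120, 144, 168.
4th diffs: 24, 24, 24 (constant).
Newton forward-difference form: c_n = 14 + 72·C(n-1,1) + 134·C(n-1,2) + 96·C(n-1,3) + 24·C(n-1,4).
At n = 16: n-1 = 15, so c_{16} = 14 + 1080 + 14070 + 43680 + 32760 = 91604.

91604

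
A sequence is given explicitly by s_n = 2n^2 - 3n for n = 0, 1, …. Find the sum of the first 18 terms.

Over n = 0..17: Σn = 153, Σn² = 1785.
Total = (2)·1785 + (-3)·153 = 3111.

3111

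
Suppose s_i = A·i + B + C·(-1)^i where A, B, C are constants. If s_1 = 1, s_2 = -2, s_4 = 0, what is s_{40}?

36

Write the equations: A + B - C = 1; 2A + B + C = -2; 4A + B + C = 0.
Subtracting the first from the second: A + 2C = -3.
Subtracting the second from the third: 2A = 2.
Solving: C = -2, A = 1, then B = -2.
Therefore s_{40} = 40 + (-2) + (-2)·1 = 36.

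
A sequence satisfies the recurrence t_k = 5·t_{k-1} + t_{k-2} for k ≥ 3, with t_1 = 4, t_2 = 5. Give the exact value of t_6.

4045

t_3 = 29, t_4 = 150, t_5 = 779, t_6 = 4045.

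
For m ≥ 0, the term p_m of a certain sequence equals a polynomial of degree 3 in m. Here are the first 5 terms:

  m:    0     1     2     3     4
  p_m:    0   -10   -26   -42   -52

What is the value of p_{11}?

1st diffs: -10, -16, -16, -10.
2nd diffs: -6, 0, 6.
3rd diffs: 6, 6 (constant).
Newton forward-difference form: p_m = (-10)·C(m,1) + (-6)·C(m,2) + 6·C(m,3).
At m = 11: m = 11, so p_{11} = -110 - 330 + 990 = 550.

550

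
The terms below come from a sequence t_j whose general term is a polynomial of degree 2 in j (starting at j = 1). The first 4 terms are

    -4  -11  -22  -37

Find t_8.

1st diffs: -7, -11, -15.
2nd diffs: -4, -4 (constant).
Newton forward-difference form: t_j = -4 + (-7)·C(j-1,1) + (-4)·C(j-1,2).
At j = 8: j-1 = 7, so t_8 = -4 - 49 - 84 = -137.

-137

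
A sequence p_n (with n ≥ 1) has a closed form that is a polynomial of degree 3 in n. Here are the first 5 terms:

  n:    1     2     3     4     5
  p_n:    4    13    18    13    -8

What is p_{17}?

-3692

1st diffs: 9, 5, -5, -21.
2nd diffs: -4, -10, -16.
3rd diffs: -6, -6 (constant).
Newton forward-difference form: p_n = 4 + 9·C(n-1,1) + (-4)·C(n-1,2) + (-6)·C(n-1,3).
At n = 17: n-1 = 16, so p_{17} = 4 + 144 - 480 - 3360 = -3692.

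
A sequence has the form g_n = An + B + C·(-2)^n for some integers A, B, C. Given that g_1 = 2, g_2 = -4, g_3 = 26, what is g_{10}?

The three given values yield: A + B - 2C = 2; 2A + B + 4C = -4; 3A + B - 8C = 26.
Subtracting the first from the second: A + 6C = -6.
Subtracting the second from the third: A - 12C = 30.
Solving: C = -2, A = 6, then B = -8.
So g_n = 6·n + (-8) + (-2)·(-2)^n; at n=10 this is -1996.

-1996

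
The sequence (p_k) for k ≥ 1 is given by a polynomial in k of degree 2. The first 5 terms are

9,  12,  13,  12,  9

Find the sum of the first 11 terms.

1st diffs: 3, 1, -1, -3.
2nd diffs: -2, -2, -2 (constant).
So p_k = -k^2 + 6k + 4.
Continuing: …, 4, -3, -12, -23, …, p_{11} = -51.
Summing k = 1..11 (11 terms) gives -66.

-66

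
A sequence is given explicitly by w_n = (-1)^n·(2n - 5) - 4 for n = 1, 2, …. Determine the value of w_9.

-17

(-1)^9 = -1; 2n - 5 at n=9 is 13; so w_9 = -17.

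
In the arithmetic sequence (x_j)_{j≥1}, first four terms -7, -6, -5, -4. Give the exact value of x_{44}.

Common difference d = 1.
x_j = -7 + (j - 1)·1.
x_{44} = -7 + 43·1 = 36.

36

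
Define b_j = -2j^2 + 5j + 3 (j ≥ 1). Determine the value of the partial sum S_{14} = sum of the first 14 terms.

-1463

Over j = 1..14: Σj = 105, Σj² = 1015.
Total = (-2)·1015 + (5)·105 + (3)·14 = -1463.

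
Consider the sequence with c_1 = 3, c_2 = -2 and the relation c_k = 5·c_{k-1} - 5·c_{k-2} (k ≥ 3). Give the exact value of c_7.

Applying the relation repeatedly:
c_3 = -25; c_4 = -115; c_5 = -450; c_6 = -1675; c_7 = -6125.

-6125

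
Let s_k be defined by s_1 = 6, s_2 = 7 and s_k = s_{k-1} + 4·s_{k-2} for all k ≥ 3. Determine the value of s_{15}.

Iterate the recurrence:
s_3 = 31  s_4 = 59  s_5 = 183  …  s_{12} = 123419  s_{13} = 317271  s_{14} = 810947  s_{15} = 2080031.

2080031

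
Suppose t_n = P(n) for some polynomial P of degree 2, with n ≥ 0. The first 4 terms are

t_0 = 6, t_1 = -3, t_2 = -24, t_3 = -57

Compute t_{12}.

-894

1st diffs: -9, -21, -33.
2nd diffs: -12, -12 (constant).
Newton forward-difference form: t_n = 6 + (-9)·C(n,1) + (-12)·C(n,2).
At n = 12: n = 12, so t_{12} = 6 - 108 - 792 = -894.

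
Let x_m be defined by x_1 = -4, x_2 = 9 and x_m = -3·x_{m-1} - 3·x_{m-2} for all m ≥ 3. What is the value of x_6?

Applying the relation repeatedly:
x_3 = -15;  x_4 = 18;  x_5 = -9;  x_6 = -27.

-27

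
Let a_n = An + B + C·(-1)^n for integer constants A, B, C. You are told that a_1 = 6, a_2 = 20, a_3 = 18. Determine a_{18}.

Write the equations: A + B - C = 6; 2A + B + C = 20; 3A + B - C = 18.
Subtracting the first from the second: A + 2C = 14.
Subtracting the second from the third: A - 2C = -2.
Solving: C = 4, A = 6, then B = 4.
Hence a_{18} = 6·18 + 4 + 4·1 = 116.

116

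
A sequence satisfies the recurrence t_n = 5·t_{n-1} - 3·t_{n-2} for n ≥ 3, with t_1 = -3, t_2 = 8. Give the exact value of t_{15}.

Iterate the recurrence:
t_3 = 49, t_4 = 221, t_5 = 958, …, t_{12} = 26195531, t_{13} = 112713493, t_{14} = 484980872, t_{15} = 2086763881.

2086763881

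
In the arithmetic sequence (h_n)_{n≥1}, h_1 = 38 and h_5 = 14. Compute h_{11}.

-22

Common difference d = (14 - 38) / (5 - 1) = -6.
h_n = 38 + (n - 1)·(-6).
h_{11} = 38 + 10·(-6) = -22.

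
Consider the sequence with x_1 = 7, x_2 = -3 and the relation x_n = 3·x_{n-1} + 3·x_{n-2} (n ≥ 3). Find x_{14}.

Compute successive terms:
x_3 = 12, x_4 = 27, x_5 = 117, …, x_{11} = 339957, x_{12} = 1288872, x_{13} = 4886487, x_{14} = 18526077.

18526077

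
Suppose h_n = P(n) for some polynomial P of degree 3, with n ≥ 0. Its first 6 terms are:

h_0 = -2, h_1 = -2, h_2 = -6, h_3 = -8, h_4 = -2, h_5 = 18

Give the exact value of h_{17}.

1st diffs: 0, -4, -2, 6, 20.
2nd diffs: -4, 2, 8, 14.
3rd diffs: 6, 6, 6 (constant).
Newton forward-difference form: h_n = -2 + (-4)·C(n,2) + 6·C(n,3).
At n = 17: n = 17, so h_{17} = -2 - 544 + 4080 = 3534.

3534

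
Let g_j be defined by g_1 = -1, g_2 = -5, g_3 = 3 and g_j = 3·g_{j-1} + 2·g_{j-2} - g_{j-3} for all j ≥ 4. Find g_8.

385

Iterate the recurrence:
g_4 = 0;  g_5 = 11;  g_6 = 30;  g_7 = 112;  g_8 = 385.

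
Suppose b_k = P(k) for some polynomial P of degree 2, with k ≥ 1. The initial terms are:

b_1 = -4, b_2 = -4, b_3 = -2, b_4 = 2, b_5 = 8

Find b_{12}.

1st diffs: 0, 2, 4, 6.
2nd diffs: 2, 2, 2 (constant).
Newton forward-difference form: b_k = -4 + 2·C(k-1,2).
At k = 12: k-1 = 11, so b_{12} = -4 + 110 = 106.

106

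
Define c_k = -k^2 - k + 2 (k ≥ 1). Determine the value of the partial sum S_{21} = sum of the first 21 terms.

Over k = 1..21: Σk = 231, Σk² = 3311.
Total = (-1)·3311 + (-1)·231 + (2)·21 = -3500.

-3500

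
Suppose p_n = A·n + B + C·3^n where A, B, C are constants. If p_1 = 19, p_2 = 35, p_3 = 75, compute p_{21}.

20920706499

Write the equations: A + B + 3C = 19; 2A + B + 9C = 35; 3A + B + 27C = 75.
Subtracting the first from the second: A + 6C = 16.
Subtracting the second from the third: A + 18C = 40.
Solving: C = 2, A = 4, then B = 9.
Hence p_{21} = 4·21 + 9 + 2·10460353203 = 20920706499.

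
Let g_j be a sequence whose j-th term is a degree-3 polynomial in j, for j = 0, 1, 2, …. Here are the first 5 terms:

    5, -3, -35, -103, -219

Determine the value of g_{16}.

1st diffs: -8, -32, -68, -116.
2nd diffs: -24, -36, -48.
3rd diffs: -12, -12 (constant).
Newton forward-difference form: g_j = 5 + (-8)·C(j,1) + (-24)·C(j,2) + (-12)·C(j,3).
At j = 16: j = 16, so g_{16} = 5 - 128 - 2880 - 6720 = -9723.

-9723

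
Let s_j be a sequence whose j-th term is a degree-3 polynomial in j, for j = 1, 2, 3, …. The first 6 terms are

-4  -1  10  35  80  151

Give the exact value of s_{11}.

1106

1st diffs: 3, 11, 25, 45, 71.
2nd diffs: 8, 14, 20, 26.
3rd diffs: 6, 6, 6 (constant).
Newton forward-difference form: s_j = -4 + 3·C(j-1,1) + 8·C(j-1,2) + 6·C(j-1,3).
At j = 11: j-1 = 10, so s_{11} = -4 + 30 + 360 + 720 = 1106.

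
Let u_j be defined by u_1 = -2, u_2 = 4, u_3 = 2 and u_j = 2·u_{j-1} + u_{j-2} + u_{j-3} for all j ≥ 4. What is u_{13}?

Applying the relation repeatedly:
u_4 = 6;  u_5 = 18;  u_6 = 44;  u_7 = 112;  u_8 = 286;  u_9 = 728;  u_{10} = 1854;  u_{11} = 4722;  u_{12} = 12026;  u_{13} = 30628.

30628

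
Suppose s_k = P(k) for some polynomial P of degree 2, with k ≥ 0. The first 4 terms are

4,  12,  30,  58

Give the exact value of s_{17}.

1st diffs: 8, 18, 28.
2nd diffs: 10, 10 (constant).
So s_k = 5k^2 + 3k + 4.
Evaluating at k = 17 gives s_{17} = 1500.

1500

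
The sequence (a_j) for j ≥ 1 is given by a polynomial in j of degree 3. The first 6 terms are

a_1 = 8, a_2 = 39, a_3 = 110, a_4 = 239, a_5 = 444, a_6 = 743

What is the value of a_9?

2384

1st diffs: 31, 71, 129, 205, 299.
2nd diffs: 40, 58, 76, 94.
3rd diffs: 18, 18, 18 (constant).
Newton forward-difference form: a_j = 8 + 31·C(j-1,1) + 40·C(j-1,2) + 18·C(j-1,3).
At j = 9: j-1 = 8, so a_9 = 8 + 248 + 1120 + 1008 = 2384.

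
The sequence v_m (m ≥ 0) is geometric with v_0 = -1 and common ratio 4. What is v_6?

-4096

v_m = (-1)·4^(m-0).
v_6 = (-1)·4^6 = -4096.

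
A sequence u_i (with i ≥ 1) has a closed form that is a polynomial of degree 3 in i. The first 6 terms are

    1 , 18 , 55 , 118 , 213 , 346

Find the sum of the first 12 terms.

1st diffs: 17, 37, 63, 95, 133.
2nd diffs: 20, 26, 32, 38.
3rd diffs: 6, 6, 6 (constant).
Newton forward-difference form: u_i = 1 + 17·C(i-1,1) + 20·C(i-1,2) + 6·C(i-1,3).
Continuing: …, 523, 750, 1033, 1378, …, u_{12} = 2278.
Summing i = 1..12 (12 terms) gives 8504.

8504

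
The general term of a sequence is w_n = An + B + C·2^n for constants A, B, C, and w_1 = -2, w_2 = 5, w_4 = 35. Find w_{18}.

Write the equations: A + B + 2C = -2; 2A + B + 4C = 5; 4A + B + 16C = 35.
Subtracting the first from the second: A + 2C = 7.
Subtracting the second from the third: 2A + 12C = 30.
Solving: C = 2, A = 3, then B = -9.
Hence w_{18} = 3·18 + (-9) + 2·262144 = 524333.

524333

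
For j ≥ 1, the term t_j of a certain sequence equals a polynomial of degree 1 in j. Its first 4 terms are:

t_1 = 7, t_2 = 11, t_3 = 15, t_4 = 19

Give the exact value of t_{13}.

1st diffs: 4, 4, 4 (constant).
So t_j = 4j + 3.
Evaluating at j = 13 gives t_{13} = 55.

55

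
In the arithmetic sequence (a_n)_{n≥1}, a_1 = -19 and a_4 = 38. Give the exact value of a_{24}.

418

Common difference d = (38 - (-19)) / (4 - 1) = 19.
a_n = -19 + (n - 1)·19.
a_{24} = -19 + 23·19 = 418.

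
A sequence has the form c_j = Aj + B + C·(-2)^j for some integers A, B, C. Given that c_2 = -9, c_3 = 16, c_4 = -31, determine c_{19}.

Plug in j = 2, 3, 4: 2A + B + 4C = -9; 3A + B - 8C = 16; 4A + B + 16C = -31.
Subtracting the first from the second: A - 12C = 25.
Subtracting the second from the third: A + 24C = -47.
Solving: C = -2, A = 1, then B = -3.
So c_j = 1·j + (-3) + (-2)·(-2)^j; at j=19 this is 1048592.

1048592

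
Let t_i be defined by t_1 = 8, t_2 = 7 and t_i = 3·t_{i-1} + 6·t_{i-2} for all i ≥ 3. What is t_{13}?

Iterate the recurrence:
t_3 = 69;  t_4 = 249;  t_5 = 1161;  …;  t_{10} = 1827441;  t_{11} = 7990569;  t_{12} = 34936353;  t_{13} = 152752473.

152752473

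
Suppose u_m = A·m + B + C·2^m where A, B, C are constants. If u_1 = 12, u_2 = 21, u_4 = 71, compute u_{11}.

8206

Write the equations: A + B + 2C = 12; 2A + B + 4C = 21; 4A + B + 16C = 71.
Subtracting the first from the second: A + 2C = 9.
Subtracting the second from the third: 2A + 12C = 50.
Solving: C = 4, A = 1, then B = 3.
Therefore u_{11} = 11 + 3 + 4·2048 = 8206.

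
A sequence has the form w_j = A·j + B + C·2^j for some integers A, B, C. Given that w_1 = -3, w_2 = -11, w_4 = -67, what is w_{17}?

-655321

Plug in j = 1, 2, 4: A + B + 2C = -3; 2A + B + 4C = -11; 4A + B + 16C = -67.
Subtracting the first from the second: A + 2C = -8.
Subtracting the second from the third: 2A + 12C = -56.
Solving: C = -5, A = 2, then B = 5.
Hence w_{17} = 2·17 + 5 + (-5)·131072 = -655321.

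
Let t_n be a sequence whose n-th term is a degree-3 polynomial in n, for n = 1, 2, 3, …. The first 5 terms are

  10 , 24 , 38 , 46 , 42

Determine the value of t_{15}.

1st diffs: 14, 14, 8, -4.
2nd diffs: 0, -6, -12.
3rd diffs: -6, -6 (constant).
So t_n = -n^3 + 6n^2 + 3n + 2.
Evaluating at n = 15 gives t_{15} = -1978.

-1978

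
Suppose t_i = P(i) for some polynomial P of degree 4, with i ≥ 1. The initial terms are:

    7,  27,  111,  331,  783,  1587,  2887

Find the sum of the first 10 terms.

1st diffs: 20, 84, 220, 452, 804, 1300.
2nd diffs: 64, 136, 232, 352, 496.
3rd diffs: 72, 96, 120, 144.
4th diffs: 24, 24, 24 (constant).
Newton forward-difference form: t_i = 7 + 20·C(i-1,1) + 64·C(i-1,2) + 72·C(i-1,3) + 24·C(i-1,4).
Continuing: 4851, 7671, 11563.
Summing i = 1..10 (10 terms) gives 29818.

29818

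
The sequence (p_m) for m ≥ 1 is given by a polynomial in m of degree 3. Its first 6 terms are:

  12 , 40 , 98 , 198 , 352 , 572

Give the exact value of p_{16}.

1st diffs: 28, 58, 100, 154, 220.
2nd diffs: 30, 42, 54, 66.
3rd diffs: 12, 12, 12 (constant).
Newton forward-difference form: p_m = 12 + 28·C(m-1,1) + 30·C(m-1,2) + 12·C(m-1,3).
At m = 16: m-1 = 15, so p_{16} = 12 + 420 + 3150 + 5460 = 9042.

9042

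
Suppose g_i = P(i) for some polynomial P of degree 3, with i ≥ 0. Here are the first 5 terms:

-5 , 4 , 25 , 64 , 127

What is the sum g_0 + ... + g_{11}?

1st diffs: 9, 21, 39, 63.
2nd diffs: 12, 18, 24.
3rd diffs: 6, 6 (constant).
So g_i = i^3 + 3i^2 + 5i - 5.
Continuing: …, 220, 349, 520, 739, …, g_{11} = 1744.
Summing i = 0..11 (12 terms) gives 6144.

6144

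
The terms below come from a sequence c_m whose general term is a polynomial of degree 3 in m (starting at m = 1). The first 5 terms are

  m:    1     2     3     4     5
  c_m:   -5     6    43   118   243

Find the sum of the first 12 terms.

1st diffs: 11, 37, 75, 125.
2nd diffs: 26, 38, 50.
3rd diffs: 12, 12 (constant).
Newton forward-difference form: c_m = -5 + 11·C(m-1,1) + 26·C(m-1,2) + 12·C(m-1,3).
Continuing: …, 430, 691, 1038, 1483, …, c_{12} = 3526.
Summing m = 1..12 (12 terms) gives 12326.

12326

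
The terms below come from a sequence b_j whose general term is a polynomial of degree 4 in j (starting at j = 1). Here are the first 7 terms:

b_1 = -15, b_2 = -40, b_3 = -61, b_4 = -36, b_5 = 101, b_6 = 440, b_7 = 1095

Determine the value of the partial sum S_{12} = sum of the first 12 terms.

38848

1st diffs: -25, -21, 25, 137, 339, 655.
2nd diffs: 4, 46, 112, 202, 316.
3rd diffs: 42, 66, 90, 114.
4th diffs: 24, 24, 24 (constant).
Newton forward-difference form: b_j = -15 + (-25)·C(j-1,1) + 4·C(j-1,2) + 42·C(j-1,3) + 24·C(j-1,4).
Continuing: …, 2204, 3929, 6456, 9995, …, b_{12} = 14780.
Summing j = 1..12 (12 terms) gives 38848.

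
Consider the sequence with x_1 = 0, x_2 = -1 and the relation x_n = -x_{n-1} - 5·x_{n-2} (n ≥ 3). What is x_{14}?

Compute successive terms:
x_3 = 1  x_4 = 4  x_5 = -9  …  x_{11} = 1111  x_{12} = -2531  x_{13} = -3024  x_{14} = 15679.

15679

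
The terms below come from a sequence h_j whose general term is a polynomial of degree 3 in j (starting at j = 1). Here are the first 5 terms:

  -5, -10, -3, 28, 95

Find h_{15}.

1st diffs: -5, 7, 31, 67.
2nd diffs: 12, 24, 36.
3rd diffs: 12, 12 (constant).
Newton forward-difference form: h_j = -5 + (-5)·C(j-1,1) + 12·C(j-1,2) + 12·C(j-1,3).
At j = 15: j-1 = 14, so h_{15} = -5 - 70 + 1092 + 4368 = 5385.

5385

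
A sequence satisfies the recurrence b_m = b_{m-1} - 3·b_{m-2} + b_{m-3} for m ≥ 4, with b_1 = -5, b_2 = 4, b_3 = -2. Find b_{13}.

Compute successive terms:
b_4 = -19  b_5 = -9  b_6 = 46  b_7 = 54  b_8 = -93  b_9 = -209  b_{10} = 124  b_{11} = 658  b_{12} = 77  b_{13} = -1773.

-1773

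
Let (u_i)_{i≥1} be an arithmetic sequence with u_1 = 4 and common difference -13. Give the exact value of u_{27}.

-334

u_i = 4 + (i - 1)·(-13).
u_{27} = 4 + 26·(-13) = -334.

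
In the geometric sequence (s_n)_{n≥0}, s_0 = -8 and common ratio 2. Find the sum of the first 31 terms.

s_n = (-8)·2^(n-0).
S = (-8)·(2^31 - 1)/(2 - 1) = (-8)·(2147483648 - 1)/(1) = -17179869176.

-17179869176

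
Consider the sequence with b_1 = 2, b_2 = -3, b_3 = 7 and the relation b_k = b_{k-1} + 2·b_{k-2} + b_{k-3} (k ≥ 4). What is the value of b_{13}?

Compute successive terms:
b_4 = 3  b_5 = 14  b_6 = 27  b_7 = 58  b_8 = 126  b_9 = 269  b_{10} = 579  b_{11} = 1243  b_{12} = 2670  b_{13} = 5735.

5735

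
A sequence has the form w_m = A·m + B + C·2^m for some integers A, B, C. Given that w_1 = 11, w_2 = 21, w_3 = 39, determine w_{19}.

The three given values yield: A + B + 2C = 11; 2A + B + 4C = 21; 3A + B + 8C = 39.
Subtracting the first from the second: A + 2C = 10.
Subtracting the second from the third: A + 4C = 18.
Solving: C = 4, A = 2, then B = 1.
Therefore w_{19} = 38 + 1 + 4·524288 = 2097191.

2097191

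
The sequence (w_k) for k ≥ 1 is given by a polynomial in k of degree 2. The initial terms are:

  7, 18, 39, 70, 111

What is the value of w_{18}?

1st diffs: 11, 21, 31, 41.
2nd diffs: 10, 10, 10 (constant).
Newton forward-difference form: w_k = 7 + 11·C(k-1,1) + 10·C(k-1,2).
At k = 18: k-1 = 17, so w_{18} = 7 + 187 + 1360 = 1554.

1554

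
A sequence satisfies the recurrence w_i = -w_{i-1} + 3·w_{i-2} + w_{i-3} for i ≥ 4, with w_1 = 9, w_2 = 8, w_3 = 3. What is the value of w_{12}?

8114

Applying the relation repeatedly:
w_4 = 30, w_5 = -13, w_6 = 106, w_7 = -115, w_8 = 420, w_9 = -659, w_{10} = 1804, w_{11} = -3361, w_{12} = 8114.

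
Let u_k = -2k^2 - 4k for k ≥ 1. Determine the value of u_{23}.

u_{23} = -2·23^2 - 4·23 = -1150.

-1150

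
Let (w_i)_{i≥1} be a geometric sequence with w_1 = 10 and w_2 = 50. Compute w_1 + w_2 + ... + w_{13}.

Common ratio r = 5.
w_i = 10·5^(i-1).
S = 10·(5^13 - 1)/(5 - 1) = 10·(1220703125 - 1)/(4) = 3051757810.

3051757810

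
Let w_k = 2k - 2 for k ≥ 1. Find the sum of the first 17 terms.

272

Over k = 1..17: Σk = 153.
Total = (2)·153 + (-2)·17 = 272.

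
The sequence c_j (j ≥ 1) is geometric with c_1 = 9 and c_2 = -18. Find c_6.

Common ratio r = -2.
c_j = 9·(-2)^(j-1).
c_6 = 9·(-2)^5 = -288.

-288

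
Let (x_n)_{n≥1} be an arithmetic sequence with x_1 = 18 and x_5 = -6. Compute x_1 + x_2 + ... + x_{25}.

Common difference d = (-6 - 18) / (5 - 1) = -6.
x_n = 18 + (n - 1)·(-6).
x_{25} = -126; S = 25·(18 + (-126))/2 = -1350.

-1350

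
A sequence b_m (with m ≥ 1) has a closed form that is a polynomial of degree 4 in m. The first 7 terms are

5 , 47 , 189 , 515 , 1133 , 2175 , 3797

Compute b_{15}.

64293

1st diffs: 42, 142, 326, 618, 1042, 1622.
2nd diffs: 100, 184, 292, 424, 580.
3rd diffs: 84, 108, 132, 156.
4th diffs: 24, 24, 24 (constant).
Newton forward-difference form: b_m = 5 + 42·C(m-1,1) + 100·C(m-1,2) + 84·C(m-1,3) + 24·C(m-1,4).
At m = 15: m-1 = 14, so b_{15} = 5 + 588 + 9100 + 30576 + 24024 = 64293.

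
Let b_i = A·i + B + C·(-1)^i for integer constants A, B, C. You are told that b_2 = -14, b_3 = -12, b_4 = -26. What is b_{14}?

-86

Plug in i = 2, 3, 4: 2A + B + C = -14; 3A + B - C = -12; 4A + B + C = -26.
Subtracting the first from the second: A - 2C = 2.
Subtracting the second from the third: A + 2C = -14.
Solving: C = -4, A = -6, then B = 2.
Therefore b_{14} = -84 + 2 + (-4)·1 = -86.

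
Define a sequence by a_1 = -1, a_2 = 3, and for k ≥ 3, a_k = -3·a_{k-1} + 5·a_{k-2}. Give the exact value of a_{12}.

Step forward from the initial values:
a_3 = -14;  a_4 = 57;  a_5 = -241;  a_6 = 1008;  a_7 = -4229;  a_8 = 17727;  a_9 = -74326;  a_{10} = 311613;  a_{11} = -1306469;  a_{12} = 5477472.

5477472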